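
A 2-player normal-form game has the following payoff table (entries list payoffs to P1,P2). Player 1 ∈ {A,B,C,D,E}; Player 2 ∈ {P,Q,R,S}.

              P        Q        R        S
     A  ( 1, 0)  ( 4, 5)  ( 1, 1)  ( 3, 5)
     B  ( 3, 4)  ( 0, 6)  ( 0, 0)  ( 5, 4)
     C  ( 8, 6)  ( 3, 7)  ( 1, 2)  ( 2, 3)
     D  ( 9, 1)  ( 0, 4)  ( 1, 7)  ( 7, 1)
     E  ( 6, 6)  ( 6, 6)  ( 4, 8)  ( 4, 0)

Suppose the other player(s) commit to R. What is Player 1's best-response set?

u_1(A vs R) = 1
u_1(B vs R) = 0
u_1(C vs R) = 1
u_1(D vs R) = 1
u_1(E vs R) = 4
max payoff 4 at {E}

argmax u_1 = {E}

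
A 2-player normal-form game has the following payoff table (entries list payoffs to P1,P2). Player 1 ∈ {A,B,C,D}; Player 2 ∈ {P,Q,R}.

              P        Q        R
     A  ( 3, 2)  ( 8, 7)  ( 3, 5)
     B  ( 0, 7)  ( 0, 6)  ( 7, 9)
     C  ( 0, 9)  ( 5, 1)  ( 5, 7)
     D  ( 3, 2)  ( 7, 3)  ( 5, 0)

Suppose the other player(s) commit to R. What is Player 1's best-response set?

u_1(A vs R) = 3
u_1(B vs R) = 7
u_1(C vs R) = 5
u_1(D vs R) = 5
max payoff 7 at {B}

P1 best: {B}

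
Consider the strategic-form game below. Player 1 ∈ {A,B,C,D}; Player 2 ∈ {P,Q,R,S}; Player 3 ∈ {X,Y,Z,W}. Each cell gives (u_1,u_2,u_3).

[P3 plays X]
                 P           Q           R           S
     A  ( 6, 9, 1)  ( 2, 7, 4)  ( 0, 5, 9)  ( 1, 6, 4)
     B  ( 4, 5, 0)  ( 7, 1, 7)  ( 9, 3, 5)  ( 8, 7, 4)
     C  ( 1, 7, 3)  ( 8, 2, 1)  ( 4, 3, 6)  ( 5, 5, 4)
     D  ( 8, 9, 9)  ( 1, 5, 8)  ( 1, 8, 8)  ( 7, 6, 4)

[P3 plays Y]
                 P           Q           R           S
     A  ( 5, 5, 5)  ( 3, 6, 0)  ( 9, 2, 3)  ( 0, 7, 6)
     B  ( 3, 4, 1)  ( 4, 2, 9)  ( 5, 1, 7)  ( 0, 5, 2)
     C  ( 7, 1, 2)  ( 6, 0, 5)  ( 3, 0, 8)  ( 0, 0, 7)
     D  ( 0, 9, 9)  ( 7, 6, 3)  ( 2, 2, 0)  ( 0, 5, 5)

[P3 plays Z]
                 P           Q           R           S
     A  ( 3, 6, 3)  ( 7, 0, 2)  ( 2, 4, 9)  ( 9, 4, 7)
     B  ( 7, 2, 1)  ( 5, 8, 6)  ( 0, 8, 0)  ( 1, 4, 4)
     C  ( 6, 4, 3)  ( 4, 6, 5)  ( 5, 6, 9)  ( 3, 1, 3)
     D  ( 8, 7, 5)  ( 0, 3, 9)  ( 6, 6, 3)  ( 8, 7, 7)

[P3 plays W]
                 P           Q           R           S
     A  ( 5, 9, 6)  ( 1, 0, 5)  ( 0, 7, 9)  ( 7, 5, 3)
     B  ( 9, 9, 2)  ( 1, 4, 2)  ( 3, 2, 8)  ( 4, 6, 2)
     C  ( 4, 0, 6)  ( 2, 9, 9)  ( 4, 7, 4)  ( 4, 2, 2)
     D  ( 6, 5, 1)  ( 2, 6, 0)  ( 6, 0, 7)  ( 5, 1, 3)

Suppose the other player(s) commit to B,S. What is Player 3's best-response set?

u_3(X vs B,S) = 4
u_3(Y vs B,S) = 2
u_3(Z vs B,S) = 4
u_3(W vs B,S) = 2
max payoff 4 at {X,Z}

argmax u_3 = {X,Z}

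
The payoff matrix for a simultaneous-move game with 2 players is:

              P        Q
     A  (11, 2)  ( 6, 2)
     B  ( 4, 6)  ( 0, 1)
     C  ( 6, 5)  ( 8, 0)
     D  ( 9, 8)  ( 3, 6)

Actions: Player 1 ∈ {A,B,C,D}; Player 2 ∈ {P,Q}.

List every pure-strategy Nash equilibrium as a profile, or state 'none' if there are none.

(A,P): NE
(A,Q): not NE [P1→C gives 8>6]
(B,P): not NE [P1→A gives 11>4]
(B,Q): not NE [P1→C gives 8>0; P2→P gives 6>1]
(C,P): not NE [P1→A gives 11>6]
(C,Q): not NE [P2→P gives 5>0]
(D,P): not NE [P1→A gives 11>9]
(D,Q): not NE [P1→C gives 8>3; P2→P gives 8>6]

Nash profiles: (A,P)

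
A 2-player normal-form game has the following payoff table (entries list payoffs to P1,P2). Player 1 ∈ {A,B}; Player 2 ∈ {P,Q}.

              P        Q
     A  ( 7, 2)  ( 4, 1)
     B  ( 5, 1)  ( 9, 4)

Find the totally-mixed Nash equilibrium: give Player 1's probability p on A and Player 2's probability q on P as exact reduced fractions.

p=3/4, q=5/7

P1 indiff ⇒ q·7+(1-q)·4 = q·5+(1-q)·9 ⇒ q(2) = (1-q)(5) ⇒ q = 5/7
P2 indiff ⇒ p·2+(1-p)·1 = p·1+(1-p)·4 ⇒ p(1) = (1-p)(3) ⇒ p = 3/4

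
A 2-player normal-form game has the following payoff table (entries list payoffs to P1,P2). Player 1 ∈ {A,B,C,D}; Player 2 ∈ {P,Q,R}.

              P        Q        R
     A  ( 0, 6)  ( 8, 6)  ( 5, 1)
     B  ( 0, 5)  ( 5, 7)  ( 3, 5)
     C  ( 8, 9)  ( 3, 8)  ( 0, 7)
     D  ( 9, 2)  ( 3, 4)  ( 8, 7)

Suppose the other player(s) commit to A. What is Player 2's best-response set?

argmax u_2 = {P,Q}

u_2(P vs A) = 6
u_2(Q vs A) = 6
u_2(R vs A) = 1
max payoff 6 at {P,Q}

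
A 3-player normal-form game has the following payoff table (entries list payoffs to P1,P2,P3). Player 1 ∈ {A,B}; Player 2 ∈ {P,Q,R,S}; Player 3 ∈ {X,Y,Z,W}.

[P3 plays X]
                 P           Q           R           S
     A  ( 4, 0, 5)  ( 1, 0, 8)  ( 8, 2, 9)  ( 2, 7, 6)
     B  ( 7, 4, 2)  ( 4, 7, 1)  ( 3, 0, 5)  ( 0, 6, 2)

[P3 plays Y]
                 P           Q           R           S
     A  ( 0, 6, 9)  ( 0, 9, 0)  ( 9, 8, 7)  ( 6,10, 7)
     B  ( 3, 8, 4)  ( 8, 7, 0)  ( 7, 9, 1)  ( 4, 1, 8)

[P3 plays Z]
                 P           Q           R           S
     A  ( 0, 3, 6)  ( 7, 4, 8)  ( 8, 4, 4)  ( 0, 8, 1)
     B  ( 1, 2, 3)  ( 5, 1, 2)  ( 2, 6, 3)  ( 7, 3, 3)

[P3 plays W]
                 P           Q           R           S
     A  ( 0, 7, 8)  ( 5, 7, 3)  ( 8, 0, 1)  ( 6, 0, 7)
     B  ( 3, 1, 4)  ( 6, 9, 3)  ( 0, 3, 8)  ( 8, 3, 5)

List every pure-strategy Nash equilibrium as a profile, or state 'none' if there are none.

Nash profiles: (A,S,Y), (B,Q,W)

(A,P,X): not NE [P1→B gives 7>4; P2→S gives 7>0; P3→Y gives 9>5]
(A,P,Y): not NE [P1→B gives 3>0; P2→S gives 10>6]
(A,P,Z): not NE [P1→B gives 1>0; P2→S gives 8>3; P3→Y gives 9>6]
(A,P,W): not NE [P1→B gives 3>0; P3→Y gives 9>8]
(A,Q,X): not NE [P1→B gives 4>1; P2→S gives 7>0]
(A,Q,Y): not NE [P1→B gives 8>0; P2→S gives 10>9; P3→Z gives 8>0]
(A,Q,Z): not NE [P2→S gives 8>4]
(A,Q,W): not NE [P1→B gives 6>5; P3→Z gives 8>3]
(A,R,X): not NE [P2→S gives 7>2]
(A,R,Y): not NE [P2→S gives 10>8; P3→X gives 9>7]
(A,R,Z): not NE [P2→S gives 8>4; P3→X gives 9>4]
(A,R,W): not NE [P2→Q gives 7>0; P3→X gives 9>1]
(A,S,X): not NE [P3→W gives 7>6]
(A,S,Y): NE
(A,S,Z): not NE [P1→B gives 7>0; P3→W gives 7>1]
(A,S,W): not NE [P1→B gives 8>6; P2→Q gives 7>0]
(B,P,X): not NE [P2→Q gives 7>4; P3→W gives 4>2]
(B,P,Y): not NE [P2→R gives 9>8]
(B,P,Z): not NE [P2→R gives 6>2; P3→W gives 4>3]
(B,P,W): not NE [P2→Q gives 9>1]
(B,Q,X): not NE [P3→W gives 3>1]
(B,Q,Y): not NE [P2→R gives 9>7; P3→W gives 3>0]
(B,Q,Z): not NE [P1→A gives 7>5; P2→R gives 6>1; P3→W gives 3>2]
(B,Q,W): NE
(B,R,X): not NE [P1→A gives 8>3; P2→Q gives 7>0; P3→W gives 8>5]
(B,R,Y): not NE [P1→A gives 9>7; P3→W gives 8>1]
(B,R,Z): not NE [P1→A gives 8>2; P3→W gives 8>3]
(B,R,W): not NE [P1→A gives 8>0; P2→Q gives 9>3]
(B,S,X): not NE [P1→A gives 2>0; P2→Q gives 7>6; P3→Y gives 8>2]
(B,S,Y): not NE [P1→A gives 6>4; P2→R gives 9>1]
(B,S,Z): not NE [P2→R gives 6>3; P3→Y gives 8>3]
(B,S,W): not NE [P2→Q gives 9>3; P3→Y gives 8>5]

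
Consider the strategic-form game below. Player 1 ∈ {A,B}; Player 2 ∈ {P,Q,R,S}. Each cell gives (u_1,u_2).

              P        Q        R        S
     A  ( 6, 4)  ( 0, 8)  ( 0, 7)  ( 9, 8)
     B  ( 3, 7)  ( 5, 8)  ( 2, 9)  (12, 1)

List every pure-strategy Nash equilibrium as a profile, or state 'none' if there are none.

PSNE = {(B,R)}

(A,P): not NE [P2→S gives 8>4]
(A,Q): not NE [P1→B gives 5>0]
(A,R): not NE [P1→B gives 2>0; P2→S gives 8>7]
(A,S): not NE [P1→B gives 12>9]
(B,P): not NE [P1→A gives 6>3; P2→R gives 9>7]
(B,Q): not NE [P2→R gives 9>8]
(B,R): NE
(B,S): not NE [P2→R gives 9>1]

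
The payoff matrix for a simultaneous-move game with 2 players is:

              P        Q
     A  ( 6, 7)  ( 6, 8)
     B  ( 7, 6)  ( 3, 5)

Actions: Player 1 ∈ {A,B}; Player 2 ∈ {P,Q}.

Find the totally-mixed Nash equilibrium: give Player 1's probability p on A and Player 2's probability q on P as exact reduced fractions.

p=1/2, q=3/4

P1 indiff ⇒ q·6+(1-q)·6 = q·7+(1-q)·3 ⇒ q(-1) = (1-q)(-3) ⇒ q = 3/4
P2 indiff ⇒ p·7+(1-p)·6 = p·8+(1-p)·5 ⇒ p(-1) = (1-p)(-1) ⇒ p = 1/2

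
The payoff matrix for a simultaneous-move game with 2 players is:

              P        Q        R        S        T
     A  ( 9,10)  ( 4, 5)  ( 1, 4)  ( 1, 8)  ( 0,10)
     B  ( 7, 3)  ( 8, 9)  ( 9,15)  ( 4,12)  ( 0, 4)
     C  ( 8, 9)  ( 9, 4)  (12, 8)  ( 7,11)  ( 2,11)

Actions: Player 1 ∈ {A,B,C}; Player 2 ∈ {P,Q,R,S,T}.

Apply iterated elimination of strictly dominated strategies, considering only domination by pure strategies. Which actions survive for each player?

P1 drop B (C beats it: P:8>7 Q:9>8 R:12>9 S:7>4 T:2>0)
P2 drop Q (P beats it: A:10>5 C:9>4)
P2 drop R (P beats it: A:10>4 C:9>8)
P1→{A,C} P2→{P,S,T}

IESDS → P1:{A,C} P2:{P,S,T}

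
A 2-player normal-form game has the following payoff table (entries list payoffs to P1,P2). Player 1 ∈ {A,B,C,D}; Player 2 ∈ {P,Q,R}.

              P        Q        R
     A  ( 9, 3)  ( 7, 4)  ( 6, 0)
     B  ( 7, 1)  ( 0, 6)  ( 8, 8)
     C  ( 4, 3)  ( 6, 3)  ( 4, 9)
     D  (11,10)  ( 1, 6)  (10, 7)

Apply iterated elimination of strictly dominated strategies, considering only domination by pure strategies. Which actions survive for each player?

P1 drop B (D beats it: P:11>7 Q:1>0 R:10>8)
P1 drop C (A beats it: P:9>4 Q:7>6 R:6>4)
P2 drop R (P beats it: A:3>0 D:10>7)
P1→{A,D} P2→{P,Q}

Survivors P1:{A,D} P2:{P,Q}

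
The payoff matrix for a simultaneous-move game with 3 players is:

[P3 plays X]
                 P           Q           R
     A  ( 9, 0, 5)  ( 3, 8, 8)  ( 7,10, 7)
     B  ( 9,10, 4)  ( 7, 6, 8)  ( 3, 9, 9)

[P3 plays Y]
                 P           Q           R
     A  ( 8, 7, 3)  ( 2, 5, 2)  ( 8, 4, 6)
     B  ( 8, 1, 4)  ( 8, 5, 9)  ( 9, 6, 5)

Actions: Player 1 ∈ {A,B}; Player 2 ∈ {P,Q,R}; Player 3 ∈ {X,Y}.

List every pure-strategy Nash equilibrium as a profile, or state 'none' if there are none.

(A,P,X): not NE [P2→R gives 10>0]
(A,P,Y): not NE [P3→X gives 5>3]
(A,Q,X): not NE [P1→B gives 7>3; P2→R gives 10>8]
(A,Q,Y): not NE [P1→B gives 8>2; P2→P gives 7>5; P3→X gives 8>2]
(A,R,X): NE
(A,R,Y): not NE [P1→B gives 9>8; P2→P gives 7>4; P3→X gives 7>6]
(B,P,X): NE
(B,P,Y): not NE [P2→R gives 6>1]
(B,Q,X): not NE [P2→P gives 10>6; P3→Y gives 9>8]
(B,Q,Y): not NE [P2→R gives 6>5]
(B,R,X): not NE [P1→A gives 7>3; P2→P gives 10>9]
(B,R,Y): not NE [P3→X gives 9>5]

PSNE = {(A,R,X), (B,P,X)}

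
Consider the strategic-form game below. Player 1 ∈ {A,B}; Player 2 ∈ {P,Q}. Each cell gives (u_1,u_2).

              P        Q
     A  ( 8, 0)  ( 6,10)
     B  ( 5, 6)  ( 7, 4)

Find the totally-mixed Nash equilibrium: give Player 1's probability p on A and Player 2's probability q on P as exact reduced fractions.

P1 indiff ⇒ q·8+(1-q)·6 = q·5+(1-q)·7 ⇒ q(3) = (1-q)(1) ⇒ q = 1/4
P2 indiff ⇒ p·0+(1-p)·6 = p·10+(1-p)·4 ⇒ p(-10) = (1-p)(-2) ⇒ p = 1/6

p=1/6, q=1/4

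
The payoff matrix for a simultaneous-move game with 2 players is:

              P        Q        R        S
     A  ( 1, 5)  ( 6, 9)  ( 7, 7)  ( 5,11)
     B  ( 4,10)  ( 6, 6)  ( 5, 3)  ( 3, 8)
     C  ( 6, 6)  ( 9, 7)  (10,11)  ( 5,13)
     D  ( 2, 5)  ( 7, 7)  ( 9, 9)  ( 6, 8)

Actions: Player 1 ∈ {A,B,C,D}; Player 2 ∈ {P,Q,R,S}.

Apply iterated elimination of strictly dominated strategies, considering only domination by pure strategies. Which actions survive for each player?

P1 drop A (D beats it: P:2>1 Q:7>6 R:9>7 S:6>5)
P1 drop B (C beats it: P:6>4 Q:9>6 R:10>5 S:5>3)
P2 drop P (Q beats it: C:7>6 D:7>5)
P2 drop Q (R beats it: C:11>7 D:9>7)
P1→{C,D} P2→{R,S}

IESDS → P1:{C,D} P2:{R,S}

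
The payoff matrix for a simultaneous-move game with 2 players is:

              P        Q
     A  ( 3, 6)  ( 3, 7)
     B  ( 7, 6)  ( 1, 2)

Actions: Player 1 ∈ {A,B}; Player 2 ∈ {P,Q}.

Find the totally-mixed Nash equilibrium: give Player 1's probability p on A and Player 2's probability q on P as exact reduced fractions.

p=4/5, q=1/3

P1 indiff ⇒ q·3+(1-q)·3 = q·7+(1-q)·1 ⇒ q(-4) = (1-q)(-2) ⇒ q = 1/3
P2 indiff ⇒ p·6+(1-p)·6 = p·7+(1-p)·2 ⇒ p(-1) = (1-p)(-4) ⇒ p = 4/5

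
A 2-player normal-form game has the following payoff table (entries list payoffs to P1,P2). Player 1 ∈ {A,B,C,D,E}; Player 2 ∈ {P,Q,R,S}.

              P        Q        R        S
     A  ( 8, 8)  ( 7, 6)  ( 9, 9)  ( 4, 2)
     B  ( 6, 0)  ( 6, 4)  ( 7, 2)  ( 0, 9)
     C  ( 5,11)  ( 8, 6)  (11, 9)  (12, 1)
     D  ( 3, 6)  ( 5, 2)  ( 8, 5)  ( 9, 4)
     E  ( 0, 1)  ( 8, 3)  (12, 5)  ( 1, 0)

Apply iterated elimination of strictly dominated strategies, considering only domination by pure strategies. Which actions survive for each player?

P1 drop B (A beats it: P:8>6 Q:7>6 R:9>7 S:4>0)
P1 drop D (C beats it: P:5>3 Q:8>5 R:11>8 S:12>9)
P2 drop Q (R beats it: A:9>6 C:9>6 E:5>3)
P2 drop S (P beats it: A:8>2 C:11>1 E:1>0)
P1→{A,C,E} P2→{P,R}

Survivors P1:{A,C,E} P2:{P,R}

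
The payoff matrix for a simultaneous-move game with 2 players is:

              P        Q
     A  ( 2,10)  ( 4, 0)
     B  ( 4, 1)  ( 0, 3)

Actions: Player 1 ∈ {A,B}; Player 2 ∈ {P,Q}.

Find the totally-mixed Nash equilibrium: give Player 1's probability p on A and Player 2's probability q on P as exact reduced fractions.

(p,q) = (1/6, 2/3)

P1 indiff ⇒ q·2+(1-q)·4 = q·4+(1-q)·0 ⇒ q(-2) = (1-q)(-4) ⇒ q = 2/3
P2 indiff ⇒ p·10+(1-p)·1 = p·0+(1-p)·3 ⇒ p(10) = (1-p)(2) ⇒ p = 1/6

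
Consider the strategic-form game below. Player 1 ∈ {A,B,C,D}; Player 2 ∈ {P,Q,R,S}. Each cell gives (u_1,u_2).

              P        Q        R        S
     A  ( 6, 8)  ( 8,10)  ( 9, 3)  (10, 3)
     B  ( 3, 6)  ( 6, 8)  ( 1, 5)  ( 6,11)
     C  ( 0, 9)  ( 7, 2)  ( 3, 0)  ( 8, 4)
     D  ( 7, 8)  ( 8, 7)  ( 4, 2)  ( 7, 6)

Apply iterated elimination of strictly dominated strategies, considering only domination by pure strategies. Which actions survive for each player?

Remaining: P1:{A,D} P2:{P,Q}

P1 drop B (A beats it: P:6>3 Q:8>6 R:9>1 S:10>6)
P1 drop C (A beats it: P:6>0 Q:8>7 R:9>3 S:10>8)
P2 drop R (P beats it: A:8>3 D:8>2)
P2 drop S (P beats it: A:8>3 D:8>6)
P1→{A,D} P2→{P,Q}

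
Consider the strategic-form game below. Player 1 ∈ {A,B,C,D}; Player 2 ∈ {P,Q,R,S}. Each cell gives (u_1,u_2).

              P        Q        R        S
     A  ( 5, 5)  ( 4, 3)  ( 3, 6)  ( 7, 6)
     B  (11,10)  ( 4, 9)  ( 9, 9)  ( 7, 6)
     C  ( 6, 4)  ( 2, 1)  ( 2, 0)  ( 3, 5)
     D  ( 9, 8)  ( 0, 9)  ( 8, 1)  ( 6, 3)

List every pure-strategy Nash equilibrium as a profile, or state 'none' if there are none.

(A,P): not NE [P1→B gives 11>5; P2→S gives 6>5]
(A,Q): not NE [P2→S gives 6>3]
(A,R): not NE [P1→B gives 9>3]
(A,S): NE
(B,P): NE
(B,Q): not NE [P2→P gives 10>9]
(B,R): not NE [P2→P gives 10>9]
(B,S): not NE [P2→P gives 10>6]
(C,P): not NE [P1→B gives 11>6; P2→S gives 5>4]
(C,Q): not NE [P1→B gives 4>2; P2→S gives 5>1]
(C,R): not NE [P1→B gives 9>2; P2→S gives 5>0]
(C,S): not NE [P1→B gives 7>3]
(D,P): not NE [P1→B gives 11>9; P2→Q gives 9>8]
(D,Q): not NE [P1→B gives 4>0]
(D,R): not NE [P1→B gives 9>8; P2→Q gives 9>1]
(D,S): not NE [P1→B gives 7>6; P2→Q gives 9>3]

NE set: (A,S), (B,P)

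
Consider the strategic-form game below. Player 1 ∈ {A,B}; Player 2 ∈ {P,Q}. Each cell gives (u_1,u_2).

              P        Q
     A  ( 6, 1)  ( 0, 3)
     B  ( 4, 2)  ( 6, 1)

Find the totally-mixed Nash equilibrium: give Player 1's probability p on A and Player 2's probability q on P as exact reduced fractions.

P1 indiff ⇒ q·6+(1-q)·0 = q·4+(1-q)·6 ⇒ q(2) = (1-q)(6) ⇒ q = 3/4
P2 indiff ⇒ p·1+(1-p)·2 = p·3+(1-p)·1 ⇒ p(-2) = (1-p)(-1) ⇒ p = 1/3

(p,q) = (1/3, 3/4)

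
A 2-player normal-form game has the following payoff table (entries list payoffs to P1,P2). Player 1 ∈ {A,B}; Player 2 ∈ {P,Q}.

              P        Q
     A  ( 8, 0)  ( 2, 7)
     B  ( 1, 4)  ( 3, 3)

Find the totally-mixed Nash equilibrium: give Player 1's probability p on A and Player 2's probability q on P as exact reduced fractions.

P1 indiff ⇒ q·8+(1-q)·2 = q·1+(1-q)·3 ⇒ q(7) = (1-q)(1) ⇒ q = 1/8
P2 indiff ⇒ p·0+(1-p)·4 = p·7+(1-p)·3 ⇒ p(-7) = (1-p)(-1) ⇒ p = 1/8

(p,q) = (1/8, 1/8)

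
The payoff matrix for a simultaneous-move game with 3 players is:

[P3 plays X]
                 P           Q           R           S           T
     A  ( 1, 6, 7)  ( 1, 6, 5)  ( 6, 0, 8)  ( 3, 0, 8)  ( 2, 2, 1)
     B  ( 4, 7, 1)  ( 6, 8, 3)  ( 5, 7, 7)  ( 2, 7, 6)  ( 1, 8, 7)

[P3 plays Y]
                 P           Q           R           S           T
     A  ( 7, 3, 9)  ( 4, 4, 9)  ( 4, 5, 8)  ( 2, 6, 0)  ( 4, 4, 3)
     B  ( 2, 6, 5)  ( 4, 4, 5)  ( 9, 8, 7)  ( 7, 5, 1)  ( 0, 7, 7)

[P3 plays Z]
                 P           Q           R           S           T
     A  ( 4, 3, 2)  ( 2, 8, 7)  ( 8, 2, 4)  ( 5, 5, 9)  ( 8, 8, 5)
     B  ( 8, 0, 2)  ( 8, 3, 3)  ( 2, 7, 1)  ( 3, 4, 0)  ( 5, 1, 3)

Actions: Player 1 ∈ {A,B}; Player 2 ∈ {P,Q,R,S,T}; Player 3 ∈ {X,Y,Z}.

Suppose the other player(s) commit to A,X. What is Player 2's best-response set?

BR_2 = {P,Q}

u_2(P vs A,X) = 6
u_2(Q vs A,X) = 6
u_2(R vs A,X) = 0
u_2(S vs A,X) = 0
u_2(T vs A,X) = 2
max payoff 6 at {P,Q}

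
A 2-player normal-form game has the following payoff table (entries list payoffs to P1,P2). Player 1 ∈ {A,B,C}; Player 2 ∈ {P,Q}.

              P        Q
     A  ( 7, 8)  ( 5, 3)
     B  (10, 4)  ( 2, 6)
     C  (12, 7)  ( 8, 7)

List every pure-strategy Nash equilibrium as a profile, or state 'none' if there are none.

(A,P): not NE [P1→C gives 12>7]
(A,Q): not NE [P1→C gives 8>5; P2→P gives 8>3]
(B,P): not NE [P1→C gives 12>10; P2→Q gives 6>4]
(B,Q): not NE [P1→C gives 8>2]
(C,P): NE
(C,Q): NE

PSNE = {(C,P), (C,Q)}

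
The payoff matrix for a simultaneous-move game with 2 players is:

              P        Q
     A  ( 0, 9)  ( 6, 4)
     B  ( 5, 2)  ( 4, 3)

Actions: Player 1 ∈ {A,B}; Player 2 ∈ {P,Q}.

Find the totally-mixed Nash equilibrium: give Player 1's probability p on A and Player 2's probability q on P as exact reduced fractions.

p=1/6, q=2/7

P1 indiff ⇒ q·0+(1-q)·6 = q·5+(1-q)·4 ⇒ q(-5) = (1-q)(-2) ⇒ q = 2/7
P2 indiff ⇒ p·9+(1-p)·2 = p·4+(1-p)·3 ⇒ p(5) = (1-p)(1) ⇒ p = 1/6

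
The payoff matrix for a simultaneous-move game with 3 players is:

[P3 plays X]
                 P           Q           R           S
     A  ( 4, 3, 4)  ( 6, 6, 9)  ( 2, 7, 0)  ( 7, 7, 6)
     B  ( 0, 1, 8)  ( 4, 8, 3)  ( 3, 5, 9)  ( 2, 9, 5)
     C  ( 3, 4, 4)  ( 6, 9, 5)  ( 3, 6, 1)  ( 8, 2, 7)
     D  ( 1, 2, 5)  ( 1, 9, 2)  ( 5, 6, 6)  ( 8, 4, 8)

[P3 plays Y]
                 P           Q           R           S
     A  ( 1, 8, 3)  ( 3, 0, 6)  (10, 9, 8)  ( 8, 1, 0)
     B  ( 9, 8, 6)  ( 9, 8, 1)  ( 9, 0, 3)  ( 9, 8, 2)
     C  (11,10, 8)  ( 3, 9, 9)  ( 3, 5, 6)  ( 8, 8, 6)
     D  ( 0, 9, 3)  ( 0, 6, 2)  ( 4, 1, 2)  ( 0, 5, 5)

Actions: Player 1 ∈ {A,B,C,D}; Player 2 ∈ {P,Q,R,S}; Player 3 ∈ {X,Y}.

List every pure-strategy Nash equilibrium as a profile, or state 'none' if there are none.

(A,P,X): not NE [P2→S gives 7>3]
(A,P,Y): not NE [P1→C gives 11>1; P2→R gives 9>8; P3→X gives 4>3]
(A,Q,X): not NE [P2→S gives 7>6]
(A,Q,Y): not NE [P1→B gives 9>3; P2→R gives 9>0; P3→X gives 9>6]
(A,R,X): not NE [P1→D gives 5>2; P3→Y gives 8>0]
(A,R,Y): NE
(A,S,X): not NE [P1→D gives 8>7]
(A,S,Y): not NE [P1→B gives 9>8; P2→R gives 9>1; P3→X gives 6>0]
(B,P,X): not NE [P1→A gives 4>0; P2→S gives 9>1]
(B,P,Y): not NE [P1→C gives 11>9; P3→X gives 8>6]
(B,Q,X): not NE [P1→C gives 6>4; P2→S gives 9>8]
(B,Q,Y): not NE [P3→X gives 3>1]
(B,R,X): not NE [P1→D gives 5>3; P2→S gives 9>5]
(B,R,Y): not NE [P1→A gives 10>9; P2→S gives 8>0; P3→X gives 9>3]
(B,S,X): not NE [P1→D gives 8>2]
(B,S,Y): not NE [P3→X gives 5>2]
(C,P,X): not NE [P1→A gives 4>3; P2→Q gives 9>4; P3→Y gives 8>4]
(C,P,Y): NE
(C,Q,X): not NE [P3→Y gives 9>5]
(C,Q,Y): not NE [P1→B gives 9>3; P2→P gives 10>9]
(C,R,X): not NE [P1→D gives 5>3; P2→Q gives 9>6; P3→Y gives 6>1]
(C,R,Y): not NE [P1→A gives 10>3; P2→P gives 10>5]
(C,S,X): not NE [P2→Q gives 9>2]
(C,S,Y): not NE [P1→B gives 9>8; P2→P gives 10>8; P3→X gives 7>6]
(D,P,X): not NE [P1→A gives 4>1; P2→Q gives 9>2]
(D,P,Y): not NE [P1→C gives 11>0; P3→X gives 5>3]
(D,Q,X): not NE [P1→C gives 6>1]
(D,Q,Y): not NE [P1→B gives 9>0; P2→P gives 9>6]
(D,R,X): not NE [P2→Q gives 9>6]
(D,R,Y): not NE [P1→A gives 10>4; P2→P gives 9>1; P3→X gives 6>2]
(D,S,X): not NE [P2→Q gives 9>4]
(D,S,Y): not NE [P1→B gives 9>0; P2→P gives 9>5; P3→X gives 8>5]

NE set: (A,R,Y), (C,P,Y)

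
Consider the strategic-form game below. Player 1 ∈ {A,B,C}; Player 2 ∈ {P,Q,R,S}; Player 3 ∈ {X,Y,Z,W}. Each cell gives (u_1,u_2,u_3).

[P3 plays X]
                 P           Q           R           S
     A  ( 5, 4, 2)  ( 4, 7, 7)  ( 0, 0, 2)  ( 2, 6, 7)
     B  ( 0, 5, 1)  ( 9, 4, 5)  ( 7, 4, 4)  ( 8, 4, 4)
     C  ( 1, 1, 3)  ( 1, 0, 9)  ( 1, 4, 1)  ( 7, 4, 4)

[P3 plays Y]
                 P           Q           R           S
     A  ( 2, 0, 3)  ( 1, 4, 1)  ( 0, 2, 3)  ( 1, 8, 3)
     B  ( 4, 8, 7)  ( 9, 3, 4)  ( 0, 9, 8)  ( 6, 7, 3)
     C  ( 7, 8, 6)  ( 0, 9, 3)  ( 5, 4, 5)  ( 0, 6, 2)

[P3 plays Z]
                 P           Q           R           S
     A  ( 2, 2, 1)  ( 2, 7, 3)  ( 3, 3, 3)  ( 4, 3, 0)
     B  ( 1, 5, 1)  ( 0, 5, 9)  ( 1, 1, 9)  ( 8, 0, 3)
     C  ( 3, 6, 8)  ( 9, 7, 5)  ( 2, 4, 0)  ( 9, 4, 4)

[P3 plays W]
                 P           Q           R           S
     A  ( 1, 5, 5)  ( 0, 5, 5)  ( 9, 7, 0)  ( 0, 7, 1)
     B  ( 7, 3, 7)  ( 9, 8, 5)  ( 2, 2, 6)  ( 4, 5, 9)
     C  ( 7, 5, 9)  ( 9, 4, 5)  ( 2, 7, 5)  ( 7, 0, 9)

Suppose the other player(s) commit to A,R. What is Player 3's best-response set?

u_3(X vs A,R) = 2
u_3(Y vs A,R) = 3
u_3(Z vs A,R) = 3
u_3(W vs A,R) = 0
max payoff 3 at {Y,Z}

BR_3 = {Y,Z}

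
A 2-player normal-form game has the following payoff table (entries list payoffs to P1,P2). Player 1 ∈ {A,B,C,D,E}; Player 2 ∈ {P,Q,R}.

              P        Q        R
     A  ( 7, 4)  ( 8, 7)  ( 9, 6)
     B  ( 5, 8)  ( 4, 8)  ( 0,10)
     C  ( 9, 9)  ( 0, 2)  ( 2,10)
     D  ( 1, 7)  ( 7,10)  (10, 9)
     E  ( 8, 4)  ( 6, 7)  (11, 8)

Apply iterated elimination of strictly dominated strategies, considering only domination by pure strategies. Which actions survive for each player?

P1 drop B (A beats it: P:7>5 Q:8>4 R:9>0)
P2 drop P (R beats it: A:6>4 C:10>9 D:9>7 E:8>4)
P1 drop C (A beats it: Q:8>0 R:9>2)
P1→{A,D,E} P2→{Q,R}

Remaining: P1:{A,D,E} P2:{Q,R}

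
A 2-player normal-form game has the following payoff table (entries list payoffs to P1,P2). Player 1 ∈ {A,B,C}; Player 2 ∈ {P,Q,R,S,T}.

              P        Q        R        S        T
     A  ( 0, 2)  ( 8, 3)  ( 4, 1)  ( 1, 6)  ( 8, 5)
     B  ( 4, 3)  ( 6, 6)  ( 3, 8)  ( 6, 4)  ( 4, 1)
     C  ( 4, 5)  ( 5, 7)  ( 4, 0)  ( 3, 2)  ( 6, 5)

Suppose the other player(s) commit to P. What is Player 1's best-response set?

argmax u_1 = {B,C}

u_1(A vs P) = 0
u_1(B vs P) = 4
u_1(C vs P) = 4
max payoff 4 at {B,C}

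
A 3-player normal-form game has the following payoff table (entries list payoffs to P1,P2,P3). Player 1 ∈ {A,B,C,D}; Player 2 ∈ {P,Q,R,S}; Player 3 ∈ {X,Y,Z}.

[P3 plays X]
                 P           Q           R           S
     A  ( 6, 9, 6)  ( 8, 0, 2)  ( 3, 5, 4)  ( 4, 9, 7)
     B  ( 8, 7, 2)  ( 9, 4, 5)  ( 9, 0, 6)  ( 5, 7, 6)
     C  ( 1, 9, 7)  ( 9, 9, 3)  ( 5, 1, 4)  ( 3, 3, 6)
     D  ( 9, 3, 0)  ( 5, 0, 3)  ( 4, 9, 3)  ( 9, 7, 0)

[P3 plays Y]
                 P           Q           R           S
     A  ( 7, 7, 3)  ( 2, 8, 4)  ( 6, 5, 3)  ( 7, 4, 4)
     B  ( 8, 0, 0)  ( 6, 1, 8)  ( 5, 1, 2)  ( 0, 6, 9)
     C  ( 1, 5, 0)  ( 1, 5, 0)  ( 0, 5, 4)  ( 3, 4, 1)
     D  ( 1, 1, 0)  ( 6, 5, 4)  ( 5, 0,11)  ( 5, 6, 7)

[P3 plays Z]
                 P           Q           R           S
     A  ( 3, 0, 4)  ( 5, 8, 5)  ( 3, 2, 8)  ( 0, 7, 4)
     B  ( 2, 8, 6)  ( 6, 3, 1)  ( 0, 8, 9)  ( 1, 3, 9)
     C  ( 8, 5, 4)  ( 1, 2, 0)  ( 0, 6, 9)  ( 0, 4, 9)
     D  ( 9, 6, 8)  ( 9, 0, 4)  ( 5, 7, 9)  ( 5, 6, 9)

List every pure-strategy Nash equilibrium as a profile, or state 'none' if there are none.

PSNE = {(C,Q,X)}

(A,P,X): not NE [P1→D gives 9>6]
(A,P,Y): not NE [P1→B gives 8>7; P2→Q gives 8>7; P3→X gives 6>3]
(A,P,Z): not NE [P1→D gives 9>3; P2→Q gives 8>0; P3→X gives 6>4]
(A,Q,X): not NE [P1→C gives 9>8; P2→S gives 9>0; P3→Z gives 5>2]
(A,Q,Y): not NE [P1→D gives 6>2; P3→Z gives 5>4]
(A,Q,Z): not NE [P1→D gives 9>5]
(A,R,X): not NE [P1→B gives 9>3; P2→S gives 9>5; P3→Z gives 8>4]
(A,R,Y): not NE [P2→Q gives 8>5; P3→Z gives 8>3]
(A,R,Z): not NE [P1→D gives 5>3; P2→Q gives 8>2]
(A,S,X): not NE [P1→D gives 9>4]
(A,S,Y): not NE [P2→Q gives 8>4; P3→X gives 7>4]
(A,S,Z): not NE [P1→D gives 5>0; P2→Q gives 8>7; P3→X gives 7>4]
(B,P,X): not NE [P1→D gives 9>8; P3→Z gives 6>2]
(B,P,Y): not NE [P2→S gives 6>0; P3→Z gives 6>0]
(B,P,Z): not NE [P1→D gives 9>2]
(B,Q,X): not NE [P2→S gives 7>4; P3→Y gives 8>5]
(B,Q,Y): not NE [P2→S gives 6>1]
(B,Q,Z): not NE [P1→D gives 9>6; P2→R gives 8>3; P3→Y gives 8>1]
(B,R,X): not NE [P2→S gives 7>0; P3→Z gives 9>6]
(B,R,Y): not NE [P1→A gives 6>5; P2→S gives 6>1; P3→Z gives 9>2]
(B,R,Z): not NE [P1→D gives 5>0]
(B,S,X): not NE [P1→D gives 9>5; P3→Z gives 9>6]
(B,S,Y): not NE [P1→A gives 7>0]
(B,S,Z): not NE [P1→D gives 5>1; P2→R gives 8>3]
(C,P,X): not NE [P1→D gives 9>1]
(C,P,Y): not NE [P1→B gives 8>1; P3→X gives 7>0]
(C,P,Z): not NE [P1→D gives 9>8; P2→R gives 6>5; P3→X gives 7>4]
(C,Q,X): NE
(C,Q,Y): not NE [P1→D gives 6>1; P3→X gives 3>0]
(C,Q,Z): not NE [P1→D gives 9>1; P2→R gives 6>2; P3→X gives 3>0]
(C,R,X): not NE [P1→B gives 9>5; P2→Q gives 9>1; P3→Z gives 9>4]
(C,R,Y): not NE [P1→A gives 6>0; P3→Z gives 9>4]
(C,R,Z): not NE [P1→D gives 5>0]
(C,S,X): not NE [P1→D gives 9>3; P2→Q gives 9>3; P3→Z gives 9>6]
(C,S,Y): not NE [P1→A gives 7>3; P2→R gives 5>4; P3→Z gives 9>1]
(C,S,Z): not NE [P1→D gives 5>0; P2→R gives 6>4]
(D,P,X): not NE [P2→R gives 9>3; P3→Z gives 8>0]
(D,P,Y): not NE [P1→B gives 8>1; P2→S gives 6>1; P3→Z gives 8>0]
(D,P,Z): not NE [P2→R gives 7>6]
(D,Q,X): not NE [P1→C gives 9>5; P2→R gives 9>0; P3→Z gives 4>3]
(D,Q,Y): not NE [P2→S gives 6>5]
(D,Q,Z): not NE [P2→R gives 7>0]
(D,R,X): not NE [P1→B gives 9>4; P3→Y gives 11>3]
(D,R,Y): not NE [P1→A gives 6>5; P2→S gives 6>0]
(D,R,Z): not NE [P3→Y gives 11>9]
(D,S,X): not NE [P2→R gives 9>7; P3→Z gives 9>0]
(D,S,Y): not NE [P1→A gives 7>5; P3→Z gives 9>7]
(D,S,Z): not NE [P2→R gives 7>6]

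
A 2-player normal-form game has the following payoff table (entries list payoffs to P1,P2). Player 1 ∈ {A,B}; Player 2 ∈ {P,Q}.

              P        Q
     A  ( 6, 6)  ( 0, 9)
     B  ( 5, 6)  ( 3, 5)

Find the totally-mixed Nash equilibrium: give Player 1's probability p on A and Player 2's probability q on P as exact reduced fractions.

P1 indiff ⇒ q·6+(1-q)·0 = q·5+(1-q)·3 ⇒ q(1) = (1-q)(3) ⇒ q = 3/4
P2 indiff ⇒ p·6+(1-p)·6 = p·9+(1-p)·5 ⇒ p(-3) = (1-p)(-1) ⇒ p = 1/4

P1 mixes 1/4 on A; P2 mixes 3/4 on P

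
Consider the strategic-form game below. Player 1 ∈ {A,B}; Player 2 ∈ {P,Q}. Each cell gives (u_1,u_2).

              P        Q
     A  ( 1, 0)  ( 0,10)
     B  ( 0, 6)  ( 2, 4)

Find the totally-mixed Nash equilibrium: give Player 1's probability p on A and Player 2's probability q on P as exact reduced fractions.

P1 indiff ⇒ q·1+(1-q)·0 = q·0+(1-q)·2 ⇒ q(1) = (1-q)(2) ⇒ q = 2/3
P2 indiff ⇒ p·0+(1-p)·6 = p·10+(1-p)·4 ⇒ p(-10) = (1-p)(-2) ⇒ p = 1/6

P1 mixes 1/6 on A; P2 mixes 2/3 on P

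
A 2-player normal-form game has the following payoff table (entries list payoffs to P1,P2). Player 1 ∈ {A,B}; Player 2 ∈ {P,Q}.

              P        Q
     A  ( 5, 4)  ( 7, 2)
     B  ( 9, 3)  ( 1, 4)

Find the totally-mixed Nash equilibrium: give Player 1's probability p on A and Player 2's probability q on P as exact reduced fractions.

P1 indiff ⇒ q·5+(1-q)·7 = q·9+(1-q)·1 ⇒ q(-4) = (1-q)(-6) ⇒ q = 3/5
P2 indiff ⇒ p·4+(1-p)·3 = p·2+(1-p)·4 ⇒ p(2) = (1-p)(1) ⇒ p = 1/3

p=1/3, q=3/5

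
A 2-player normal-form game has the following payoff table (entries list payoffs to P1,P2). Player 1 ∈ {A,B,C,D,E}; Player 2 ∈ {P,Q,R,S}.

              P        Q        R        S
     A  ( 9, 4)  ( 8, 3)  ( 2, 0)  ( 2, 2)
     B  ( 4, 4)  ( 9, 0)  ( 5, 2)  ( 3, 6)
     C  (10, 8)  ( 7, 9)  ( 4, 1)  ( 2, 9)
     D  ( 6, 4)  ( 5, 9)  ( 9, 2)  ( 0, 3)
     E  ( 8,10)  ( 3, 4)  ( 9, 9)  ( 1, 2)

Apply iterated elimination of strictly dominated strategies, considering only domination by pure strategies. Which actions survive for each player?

Survivors P1:{A,B,C} P2:{P,Q,S}

P2 drop R (P beats it: A:4>0 B:4>2 C:8>1 D:4>2 E:10>9)
P1 drop D (A beats it: P:9>6 Q:8>5 S:2>0)
P1 drop E (A beats it: P:9>8 Q:8>3 S:2>1)
P1→{A,B,C} P2→{P,Q,S}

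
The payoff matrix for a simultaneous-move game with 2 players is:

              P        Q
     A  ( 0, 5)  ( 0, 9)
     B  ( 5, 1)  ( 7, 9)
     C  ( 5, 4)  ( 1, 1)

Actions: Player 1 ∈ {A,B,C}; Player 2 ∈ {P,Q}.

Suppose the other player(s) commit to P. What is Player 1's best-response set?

argmax u_1 = {B,C}

u_1(A vs P) = 0
u_1(B vs P) = 5
u_1(C vs P) = 5
max payoff 5 at {B,C}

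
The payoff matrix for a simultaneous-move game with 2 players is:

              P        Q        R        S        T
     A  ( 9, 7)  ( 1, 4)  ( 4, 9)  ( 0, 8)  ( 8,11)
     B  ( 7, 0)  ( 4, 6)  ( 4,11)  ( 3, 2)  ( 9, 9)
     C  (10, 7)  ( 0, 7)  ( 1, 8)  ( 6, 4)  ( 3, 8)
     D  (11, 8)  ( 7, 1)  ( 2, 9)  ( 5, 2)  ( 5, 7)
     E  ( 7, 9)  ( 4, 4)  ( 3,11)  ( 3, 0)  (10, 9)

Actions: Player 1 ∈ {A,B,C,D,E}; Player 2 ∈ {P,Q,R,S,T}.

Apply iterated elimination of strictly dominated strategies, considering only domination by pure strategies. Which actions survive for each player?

P2 drop P (R beats it: A:9>7 B:11>0 C:8>7 D:9>8 E:11>9)
P2 drop Q (R beats it: A:9>4 B:11>6 C:8>7 D:9>1 E:11>4)
P2 drop S (R beats it: A:9>8 B:11>2 C:8>4 D:9>2 E:11>0)
P1 drop C (A beats it: R:4>1 T:8>3)
P1 drop D (A beats it: R:4>2 T:8>5)
P1→{A,B,E} P2→{R,T}

Remaining: P1:{A,B,E} P2:{R,T}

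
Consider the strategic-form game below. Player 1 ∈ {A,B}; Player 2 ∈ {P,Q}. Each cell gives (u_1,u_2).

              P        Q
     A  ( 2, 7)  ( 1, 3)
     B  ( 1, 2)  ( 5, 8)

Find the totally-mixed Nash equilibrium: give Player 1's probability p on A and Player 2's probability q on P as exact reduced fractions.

p=3/5, q=4/5

P1 indiff ⇒ q·2+(1-q)·1 = q·1+(1-q)·5 ⇒ q(1) = (1-q)(4) ⇒ q = 4/5
P2 indiff ⇒ p·7+(1-p)·2 = p·3+(1-p)·8 ⇒ p(4) = (1-p)(6) ⇒ p = 3/5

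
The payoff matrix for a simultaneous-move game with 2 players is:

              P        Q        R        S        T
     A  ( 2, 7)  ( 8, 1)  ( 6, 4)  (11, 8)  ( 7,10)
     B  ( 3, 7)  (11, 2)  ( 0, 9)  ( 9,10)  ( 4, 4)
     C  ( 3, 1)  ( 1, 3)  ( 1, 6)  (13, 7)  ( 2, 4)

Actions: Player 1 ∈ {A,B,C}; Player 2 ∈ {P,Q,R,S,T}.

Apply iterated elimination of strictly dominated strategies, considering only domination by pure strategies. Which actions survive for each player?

P2 drop P (S beats it: A:8>7 B:10>7 C:7>1)
P2 drop Q (R beats it: A:4>1 B:9>2 C:6>3)
P1 drop B (A beats it: R:6>0 S:11>9 T:7>4)
P2 drop R (S beats it: A:8>4 C:7>6)
P1→{A,C} P2→{S,T}

Remaining: P1:{A,C} P2:{S,T}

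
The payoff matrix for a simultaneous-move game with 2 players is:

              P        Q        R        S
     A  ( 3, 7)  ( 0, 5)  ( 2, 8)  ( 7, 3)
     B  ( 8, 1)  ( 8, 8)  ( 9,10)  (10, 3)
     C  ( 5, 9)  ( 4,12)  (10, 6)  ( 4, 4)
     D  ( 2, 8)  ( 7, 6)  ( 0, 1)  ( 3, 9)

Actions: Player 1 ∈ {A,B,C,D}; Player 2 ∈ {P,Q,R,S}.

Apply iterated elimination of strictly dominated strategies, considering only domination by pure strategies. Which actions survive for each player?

P1 drop A (B beats it: P:8>3 Q:8>0 R:9>2 S:10>7)
P1 drop D (B beats it: P:8>2 Q:8>7 R:9>0 S:10>3)
P2 drop P (Q beats it: B:8>1 C:12>9)
P2 drop S (Q beats it: B:8>3 C:12>4)
P1→{B,C} P2→{Q,R}

IESDS → P1:{B,C} P2:{Q,R}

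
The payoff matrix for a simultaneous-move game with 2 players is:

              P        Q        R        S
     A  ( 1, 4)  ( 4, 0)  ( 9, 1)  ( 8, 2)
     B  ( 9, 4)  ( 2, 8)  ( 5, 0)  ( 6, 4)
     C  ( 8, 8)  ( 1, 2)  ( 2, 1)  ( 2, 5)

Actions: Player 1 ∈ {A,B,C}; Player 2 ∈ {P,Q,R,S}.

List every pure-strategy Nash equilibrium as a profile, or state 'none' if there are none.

No pure NE.

(A,P): not NE [P1→B gives 9>1]
(A,Q): not NE [P2→P gives 4>0]
(A,R): not NE [P2→P gives 4>1]
(A,S): not NE [P2→P gives 4>2]
(B,P): not NE [P2→Q gives 8>4]
(B,Q): not NE [P1→A gives 4>2]
(B,R): not NE [P1→A gives 9>5; P2→Q gives 8>0]
(B,S): not NE [P1→A gives 8>6; P2→Q gives 8>4]
(C,P): not NE [P1→B gives 9>8]
(C,Q): not NE [P1→A gives 4>1; P2→P gives 8>2]
(C,R): not NE [P1→A gives 9>2; P2→P gives 8>1]
(C,S): not NE [P1→A gives 8>2; P2→P gives 8>5]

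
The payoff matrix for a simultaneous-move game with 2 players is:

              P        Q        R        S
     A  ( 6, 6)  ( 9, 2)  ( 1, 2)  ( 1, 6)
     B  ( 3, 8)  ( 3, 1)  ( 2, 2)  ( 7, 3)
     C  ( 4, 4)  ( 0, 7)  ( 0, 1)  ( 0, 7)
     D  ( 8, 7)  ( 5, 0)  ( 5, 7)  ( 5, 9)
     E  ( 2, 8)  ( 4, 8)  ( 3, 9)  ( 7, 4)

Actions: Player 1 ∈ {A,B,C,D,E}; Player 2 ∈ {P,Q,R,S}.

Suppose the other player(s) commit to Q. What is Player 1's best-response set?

u_1(A vs Q) = 9
u_1(B vs Q) = 3
u_1(C vs Q) = 0
u_1(D vs Q) = 5
u_1(E vs Q) = 4
max payoff 9 at {A}

BR_1 = {A}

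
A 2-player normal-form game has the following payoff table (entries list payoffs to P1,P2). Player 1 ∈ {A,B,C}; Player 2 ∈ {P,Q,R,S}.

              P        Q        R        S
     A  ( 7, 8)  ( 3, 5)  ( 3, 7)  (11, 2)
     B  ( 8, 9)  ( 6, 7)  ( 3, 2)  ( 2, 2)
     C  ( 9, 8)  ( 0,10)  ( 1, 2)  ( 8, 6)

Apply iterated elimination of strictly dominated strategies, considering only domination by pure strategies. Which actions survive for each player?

P2 drop R (P beats it: A:8>7 B:9>2 C:8>2)
P2 drop S (P beats it: A:8>2 B:9>2 C:8>6)
P1 drop A (B beats it: P:8>7 Q:6>3)
P1→{B,C} P2→{P,Q}

IESDS → P1:{B,C} P2:{P,Q}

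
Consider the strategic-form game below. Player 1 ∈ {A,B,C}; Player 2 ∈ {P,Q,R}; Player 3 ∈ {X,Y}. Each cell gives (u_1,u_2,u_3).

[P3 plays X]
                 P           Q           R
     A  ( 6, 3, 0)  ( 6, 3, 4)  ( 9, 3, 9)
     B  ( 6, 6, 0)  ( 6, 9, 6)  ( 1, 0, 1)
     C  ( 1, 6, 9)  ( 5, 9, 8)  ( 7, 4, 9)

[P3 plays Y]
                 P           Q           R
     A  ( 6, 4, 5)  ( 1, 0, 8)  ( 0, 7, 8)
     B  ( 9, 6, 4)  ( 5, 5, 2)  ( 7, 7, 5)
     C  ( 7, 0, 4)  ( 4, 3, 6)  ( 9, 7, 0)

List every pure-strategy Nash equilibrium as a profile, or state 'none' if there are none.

(A,P,X): not NE [P3→Y gives 5>0]
(A,P,Y): not NE [P1→B gives 9>6; P2→R gives 7>4]
(A,Q,X): not NE [P3→Y gives 8>4]
(A,Q,Y): not NE [P1→B gives 5>1; P2→R gives 7>0]
(A,R,X): NE
(A,R,Y): not NE [P1→C gives 9>0; P3→X gives 9>8]
(B,P,X): not NE [P2→Q gives 9>6; P3→Y gives 4>0]
(B,P,Y): not NE [P2→R gives 7>6]
(B,Q,X): NE
(B,Q,Y): not NE [P2→R gives 7>5; P3→X gives 6>2]
(B,R,X): not NE [P1→A gives 9>1; P2→Q gives 9>0; P3→Y gives 5>1]
(B,R,Y): not NE [P1→C gives 9>7]
(C,P,X): not NE [P1→B gives 6>1; P2→Q gives 9>6]
(C,P,Y): not NE [P1→B gives 9>7; P2→R gives 7>0; P3→X gives 9>4]
(C,Q,X): not NE [P1→B gives 6>5]
(C,Q,Y): not NE [P1→B gives 5>4; P2→R gives 7>3; P3→X gives 8>6]
(C,R,X): not NE [P1→A gives 9>7; P2→Q gives 9>4]
(C,R,Y): not NE [P3→X gives 9>0]

NE set: (A,R,X), (B,Q,X)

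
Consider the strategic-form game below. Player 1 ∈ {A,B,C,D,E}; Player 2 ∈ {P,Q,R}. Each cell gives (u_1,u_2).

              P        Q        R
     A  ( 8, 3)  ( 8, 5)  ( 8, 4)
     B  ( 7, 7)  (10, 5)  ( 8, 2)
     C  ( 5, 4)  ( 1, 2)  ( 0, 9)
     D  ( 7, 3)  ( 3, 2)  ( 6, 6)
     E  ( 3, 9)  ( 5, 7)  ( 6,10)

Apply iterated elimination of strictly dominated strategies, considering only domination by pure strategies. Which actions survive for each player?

P1 drop C (A beats it: P:8>5 Q:8>1 R:8>0)
P1 drop D (A beats it: P:8>7 Q:8>3 R:8>6)
P1 drop E (A beats it: P:8>3 Q:8>5 R:8>6)
P2 drop R (Q beats it: A:5>4 B:5>2)
P1→{A,B} P2→{P,Q}

Remaining: P1:{A,B} P2:{P,Q}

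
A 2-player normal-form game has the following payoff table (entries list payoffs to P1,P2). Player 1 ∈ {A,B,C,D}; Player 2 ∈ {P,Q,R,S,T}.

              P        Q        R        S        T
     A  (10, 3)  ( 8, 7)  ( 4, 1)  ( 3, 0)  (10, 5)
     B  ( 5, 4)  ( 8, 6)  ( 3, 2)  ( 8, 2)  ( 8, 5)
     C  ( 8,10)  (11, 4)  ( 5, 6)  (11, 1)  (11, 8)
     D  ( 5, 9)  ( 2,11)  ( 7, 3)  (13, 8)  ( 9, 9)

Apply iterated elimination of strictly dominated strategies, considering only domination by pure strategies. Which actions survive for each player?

Survivors P1:{A,C} P2:{P,Q,T}

P1 drop B (C beats it: P:8>5 Q:11>8 R:5>3 S:11>8 T:11>8)
P2 drop R (P beats it: A:3>1 C:10>6 D:9>3)
P2 drop S (P beats it: A:3>0 C:10>1 D:9>8)
P1 drop D (A beats it: P:10>5 Q:8>2 T:10>9)
P1→{A,C} P2→{P,Q,T}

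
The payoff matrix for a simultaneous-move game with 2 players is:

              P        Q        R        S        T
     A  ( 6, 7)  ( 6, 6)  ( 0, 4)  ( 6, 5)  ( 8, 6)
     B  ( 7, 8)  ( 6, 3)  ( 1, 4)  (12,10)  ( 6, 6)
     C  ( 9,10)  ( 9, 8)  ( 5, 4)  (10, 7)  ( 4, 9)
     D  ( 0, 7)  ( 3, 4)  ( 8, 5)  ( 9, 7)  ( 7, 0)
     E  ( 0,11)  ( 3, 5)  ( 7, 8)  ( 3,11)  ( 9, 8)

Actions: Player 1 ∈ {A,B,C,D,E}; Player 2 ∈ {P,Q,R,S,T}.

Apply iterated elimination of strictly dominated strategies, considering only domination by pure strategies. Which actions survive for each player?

P2 drop Q (P beats it: A:7>6 B:8>3 C:10>8 D:7>4 E:11>5)
P2 drop R (P beats it: A:7>4 B:8>4 C:10>4 D:7>5 E:11>8)
P2 drop T (P beats it: A:7>6 B:8>6 C:10>9 D:7>0 E:11>8)
P1 drop A (B beats it: P:7>6 S:12>6)
P1 drop D (B beats it: P:7>0 S:12>9)
P1 drop E (B beats it: P:7>0 S:12>3)
P1→{B,C} P2→{P,S}

IESDS → P1:{B,C} P2:{P,S}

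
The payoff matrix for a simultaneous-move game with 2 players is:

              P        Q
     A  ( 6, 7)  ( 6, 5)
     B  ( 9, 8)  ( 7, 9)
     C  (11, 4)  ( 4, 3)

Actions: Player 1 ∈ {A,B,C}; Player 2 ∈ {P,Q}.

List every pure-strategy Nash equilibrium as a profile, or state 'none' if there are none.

(A,P): not NE [P1→C gives 11>6]
(A,Q): not NE [P1→B gives 7>6; P2→P gives 7>5]
(B,P): not NE [P1→C gives 11>9; P2→Q gives 9>8]
(B,Q): NE
(C,P): NE
(C,Q): not NE [P1→B gives 7>4; P2→P gives 4>3]

NE set: (B,Q), (C,P)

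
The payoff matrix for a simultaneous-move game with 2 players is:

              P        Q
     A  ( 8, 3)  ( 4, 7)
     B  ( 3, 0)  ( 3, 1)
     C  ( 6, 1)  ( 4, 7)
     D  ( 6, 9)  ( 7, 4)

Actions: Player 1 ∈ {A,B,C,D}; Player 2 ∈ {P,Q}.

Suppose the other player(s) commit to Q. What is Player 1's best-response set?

u_1(A vs Q) = 4
u_1(B vs Q) = 3
u_1(C vs Q) = 4
u_1(D vs Q) = 7
max payoff 7 at {D}

BR_1 = {D}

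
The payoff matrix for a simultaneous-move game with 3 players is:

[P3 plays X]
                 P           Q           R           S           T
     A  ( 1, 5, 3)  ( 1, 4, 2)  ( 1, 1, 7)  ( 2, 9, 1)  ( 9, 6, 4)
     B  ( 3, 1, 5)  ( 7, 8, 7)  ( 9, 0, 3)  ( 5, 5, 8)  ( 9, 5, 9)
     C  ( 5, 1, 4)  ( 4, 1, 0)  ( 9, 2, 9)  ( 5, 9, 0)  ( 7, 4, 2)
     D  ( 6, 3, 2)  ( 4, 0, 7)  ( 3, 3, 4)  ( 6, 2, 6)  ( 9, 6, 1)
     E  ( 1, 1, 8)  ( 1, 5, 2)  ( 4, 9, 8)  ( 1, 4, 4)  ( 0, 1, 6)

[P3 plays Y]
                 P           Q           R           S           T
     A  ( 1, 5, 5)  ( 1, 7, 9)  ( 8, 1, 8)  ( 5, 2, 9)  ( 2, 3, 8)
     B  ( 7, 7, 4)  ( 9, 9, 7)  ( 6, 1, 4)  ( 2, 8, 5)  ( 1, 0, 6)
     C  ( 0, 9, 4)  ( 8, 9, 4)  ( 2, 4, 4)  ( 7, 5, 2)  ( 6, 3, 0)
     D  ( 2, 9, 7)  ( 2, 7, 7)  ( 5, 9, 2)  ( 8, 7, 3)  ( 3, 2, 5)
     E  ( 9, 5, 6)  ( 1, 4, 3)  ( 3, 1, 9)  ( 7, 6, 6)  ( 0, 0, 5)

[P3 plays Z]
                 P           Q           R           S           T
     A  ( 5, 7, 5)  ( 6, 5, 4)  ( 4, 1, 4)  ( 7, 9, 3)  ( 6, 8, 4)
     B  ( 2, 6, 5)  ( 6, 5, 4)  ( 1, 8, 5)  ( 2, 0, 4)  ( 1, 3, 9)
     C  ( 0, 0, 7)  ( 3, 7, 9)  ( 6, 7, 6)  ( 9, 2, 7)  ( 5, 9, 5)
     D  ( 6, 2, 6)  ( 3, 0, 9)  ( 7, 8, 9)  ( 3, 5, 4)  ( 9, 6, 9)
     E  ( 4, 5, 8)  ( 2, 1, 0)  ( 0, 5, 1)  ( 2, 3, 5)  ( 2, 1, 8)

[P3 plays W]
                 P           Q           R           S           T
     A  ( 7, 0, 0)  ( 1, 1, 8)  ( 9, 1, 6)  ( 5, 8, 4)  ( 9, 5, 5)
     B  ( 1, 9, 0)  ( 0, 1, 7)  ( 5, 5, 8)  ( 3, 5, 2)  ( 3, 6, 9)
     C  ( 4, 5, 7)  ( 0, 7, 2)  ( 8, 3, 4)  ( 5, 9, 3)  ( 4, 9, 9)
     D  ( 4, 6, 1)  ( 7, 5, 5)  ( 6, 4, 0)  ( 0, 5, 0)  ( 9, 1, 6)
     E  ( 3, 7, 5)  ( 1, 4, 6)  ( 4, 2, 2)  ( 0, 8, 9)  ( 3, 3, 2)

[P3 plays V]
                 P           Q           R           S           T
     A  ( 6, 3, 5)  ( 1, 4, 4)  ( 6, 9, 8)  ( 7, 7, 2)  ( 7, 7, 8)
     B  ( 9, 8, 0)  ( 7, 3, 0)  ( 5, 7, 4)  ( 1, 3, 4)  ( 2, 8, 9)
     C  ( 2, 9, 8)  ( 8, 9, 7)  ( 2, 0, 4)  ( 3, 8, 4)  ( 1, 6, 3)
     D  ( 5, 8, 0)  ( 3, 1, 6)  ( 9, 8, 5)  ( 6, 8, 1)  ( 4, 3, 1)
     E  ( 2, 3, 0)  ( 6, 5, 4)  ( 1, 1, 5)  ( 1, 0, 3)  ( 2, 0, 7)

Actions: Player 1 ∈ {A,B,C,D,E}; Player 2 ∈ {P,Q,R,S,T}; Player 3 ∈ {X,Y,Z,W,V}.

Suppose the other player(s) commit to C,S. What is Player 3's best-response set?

u_3(X vs C,S) = 0
u_3(Y vs C,S) = 2
u_3(Z vs C,S) = 7
u_3(W vs C,S) = 3
u_3(V vs C,S) = 4
max payoff 7 at {Z}

P3 best: {Z}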